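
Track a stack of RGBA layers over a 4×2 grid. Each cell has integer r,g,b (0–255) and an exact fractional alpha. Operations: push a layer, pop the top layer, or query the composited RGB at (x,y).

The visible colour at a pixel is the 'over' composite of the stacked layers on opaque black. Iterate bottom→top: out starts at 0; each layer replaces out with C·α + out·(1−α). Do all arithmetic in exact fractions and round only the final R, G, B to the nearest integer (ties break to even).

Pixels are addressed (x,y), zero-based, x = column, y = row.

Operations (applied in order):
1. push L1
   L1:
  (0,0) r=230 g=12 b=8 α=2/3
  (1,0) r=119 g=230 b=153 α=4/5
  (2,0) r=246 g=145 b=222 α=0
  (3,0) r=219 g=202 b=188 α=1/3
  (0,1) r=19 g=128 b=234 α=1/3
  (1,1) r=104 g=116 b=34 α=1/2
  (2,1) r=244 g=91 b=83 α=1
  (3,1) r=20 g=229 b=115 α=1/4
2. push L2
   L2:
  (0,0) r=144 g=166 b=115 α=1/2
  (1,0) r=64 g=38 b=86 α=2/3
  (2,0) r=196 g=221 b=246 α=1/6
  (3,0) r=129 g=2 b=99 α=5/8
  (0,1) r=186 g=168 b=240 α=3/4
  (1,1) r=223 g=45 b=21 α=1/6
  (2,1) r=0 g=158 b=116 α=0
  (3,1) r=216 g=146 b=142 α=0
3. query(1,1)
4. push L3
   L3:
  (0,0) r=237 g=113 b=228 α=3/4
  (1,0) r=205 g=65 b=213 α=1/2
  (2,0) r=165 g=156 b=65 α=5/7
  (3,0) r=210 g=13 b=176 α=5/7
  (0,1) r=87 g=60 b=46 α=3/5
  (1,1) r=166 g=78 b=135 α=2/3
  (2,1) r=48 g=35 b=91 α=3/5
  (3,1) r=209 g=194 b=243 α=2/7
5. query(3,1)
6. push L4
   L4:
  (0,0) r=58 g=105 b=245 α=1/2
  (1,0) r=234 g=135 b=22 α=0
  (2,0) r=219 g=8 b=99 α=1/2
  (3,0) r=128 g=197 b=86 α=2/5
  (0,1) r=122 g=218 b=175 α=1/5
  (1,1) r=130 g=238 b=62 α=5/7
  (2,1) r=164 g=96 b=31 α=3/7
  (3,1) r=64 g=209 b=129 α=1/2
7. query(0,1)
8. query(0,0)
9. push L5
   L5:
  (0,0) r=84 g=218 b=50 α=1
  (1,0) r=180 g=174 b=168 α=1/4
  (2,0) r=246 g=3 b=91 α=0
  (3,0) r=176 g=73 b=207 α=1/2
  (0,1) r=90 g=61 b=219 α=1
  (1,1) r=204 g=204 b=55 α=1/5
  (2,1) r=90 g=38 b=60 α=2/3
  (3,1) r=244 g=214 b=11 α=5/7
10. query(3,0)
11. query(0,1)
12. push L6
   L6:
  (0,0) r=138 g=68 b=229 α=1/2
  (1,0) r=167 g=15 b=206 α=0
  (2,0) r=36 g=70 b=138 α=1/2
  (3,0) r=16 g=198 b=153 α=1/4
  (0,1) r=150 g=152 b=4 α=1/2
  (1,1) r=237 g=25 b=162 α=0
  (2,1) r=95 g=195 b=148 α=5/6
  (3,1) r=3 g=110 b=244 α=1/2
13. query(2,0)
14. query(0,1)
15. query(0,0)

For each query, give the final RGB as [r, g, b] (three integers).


(1,1) stack=L1,L2; from [0,0,0]:
L1 α=1/2: [52, 58, 17]
L2 α=1/6: [161/2, 335/6, 53/3]
→ [80, 56, 18]

at x=3,y=1 over L1,L2,L3:
after L1 α=1/4: [5, 229/4, 115/4]
after L2 α=0: [5, 229/4, 115/4]
after L3 α=2/7: [443/7, 2697/28, 2519/28]
→ [63, 96, 90]

at x=0,y=1 over L1,L2,L3,L4:
+L1 (α=1/3) → [19/3, 128/3, 78]
+L2 (α=3/4) → [1693/12, 410/3, 399/2]
+L3 (α=3/5) → [3259/30, 272/3, 537/5]
+L4 (α=1/5) → [8348/75, 1742/15, 3023/25]
rounded: [111, 116, 121]

(0,0) stack=L1,L2,L3,L4; from [0,0,0]:
after L1 α=2/3: [460/3, 8, 16/3]
after L2 α=1/2: [446/3, 87, 361/6]
after L3 α=3/4: [2579/12, 213/2, 4465/24]
after L4 α=1/2: [3275/24, 423/4, 10345/48]
rounded: [136, 106, 216]

query (3,0) [L1,L2,L3,L4,L5] — begin 0,0,0
after L1 α=1/3: [73, 202/3, 188/3]
after L2 α=5/8: [108, 53/2, 683/8]
after L3 α=5/7: [1266/7, 118/7, 4203/28]
after L4 α=2/5: [1118/7, 3112/35, 3485/28]
after L5 α=1/2: [1175/7, 5667/70, 9281/56]
rounded: [168, 81, 166]

query (0,1) [L1,L2,L3,L4,L5] — begin 0,0,0
+L1 (α=1/3) → [19/3, 128/3, 78]
+L2 (α=3/4) → [1693/12, 410/3, 399/2]
+L3 (α=3/5) → [3259/30, 272/3, 537/5]
+L4 (α=1/5) → [8348/75, 1742/15, 3023/25]
+L5 (α=1) → [90, 61, 219]
rounded: [90, 61, 219]

query (2,0) [L1,L2,L3,L4,L5,L6] — begin 0,0,0
after L1 α=0: [0, 0, 0]
after L2 α=1/6: [98/3, 221/6, 41]
after L3 α=5/7: [2671/21, 2561/21, 407/7]
after L4 α=1/2: [3635/21, 2729/42, 550/7]
after L5 α=0: [3635/21, 2729/42, 550/7]
after L6 α=1/2: [4391/42, 5669/84, 758/7]
= [105, 67, 108]

(0,1) stack=L1,L2,L3,L4,L5,L6; from [0,0,0]:
L1 α=1/3: [19/3, 128/3, 78]
L2 α=3/4: [1693/12, 410/3, 399/2]
L3 α=3/5: [3259/30, 272/3, 537/5]
L4 α=1/5: [8348/75, 1742/15, 3023/25]
L5 α=1: [90, 61, 219]
L6 α=1/2: [120, 213/2, 223/2]
→ [120, 106, 112]

at x=0,y=0 over L1,L2,L3,L4,L5,L6:
after L1 α=2/3: [460/3, 8, 16/3]
after L2 α=1/2: [446/3, 87, 361/6]
after L3 α=3/4: [2579/12, 213/2, 4465/24]
after L4 α=1/2: [3275/24, 423/4, 10345/48]
after L5 α=1: [84, 218, 50]
after L6 α=1/2: [111, 143, 279/2]
→ [111, 143, 140]


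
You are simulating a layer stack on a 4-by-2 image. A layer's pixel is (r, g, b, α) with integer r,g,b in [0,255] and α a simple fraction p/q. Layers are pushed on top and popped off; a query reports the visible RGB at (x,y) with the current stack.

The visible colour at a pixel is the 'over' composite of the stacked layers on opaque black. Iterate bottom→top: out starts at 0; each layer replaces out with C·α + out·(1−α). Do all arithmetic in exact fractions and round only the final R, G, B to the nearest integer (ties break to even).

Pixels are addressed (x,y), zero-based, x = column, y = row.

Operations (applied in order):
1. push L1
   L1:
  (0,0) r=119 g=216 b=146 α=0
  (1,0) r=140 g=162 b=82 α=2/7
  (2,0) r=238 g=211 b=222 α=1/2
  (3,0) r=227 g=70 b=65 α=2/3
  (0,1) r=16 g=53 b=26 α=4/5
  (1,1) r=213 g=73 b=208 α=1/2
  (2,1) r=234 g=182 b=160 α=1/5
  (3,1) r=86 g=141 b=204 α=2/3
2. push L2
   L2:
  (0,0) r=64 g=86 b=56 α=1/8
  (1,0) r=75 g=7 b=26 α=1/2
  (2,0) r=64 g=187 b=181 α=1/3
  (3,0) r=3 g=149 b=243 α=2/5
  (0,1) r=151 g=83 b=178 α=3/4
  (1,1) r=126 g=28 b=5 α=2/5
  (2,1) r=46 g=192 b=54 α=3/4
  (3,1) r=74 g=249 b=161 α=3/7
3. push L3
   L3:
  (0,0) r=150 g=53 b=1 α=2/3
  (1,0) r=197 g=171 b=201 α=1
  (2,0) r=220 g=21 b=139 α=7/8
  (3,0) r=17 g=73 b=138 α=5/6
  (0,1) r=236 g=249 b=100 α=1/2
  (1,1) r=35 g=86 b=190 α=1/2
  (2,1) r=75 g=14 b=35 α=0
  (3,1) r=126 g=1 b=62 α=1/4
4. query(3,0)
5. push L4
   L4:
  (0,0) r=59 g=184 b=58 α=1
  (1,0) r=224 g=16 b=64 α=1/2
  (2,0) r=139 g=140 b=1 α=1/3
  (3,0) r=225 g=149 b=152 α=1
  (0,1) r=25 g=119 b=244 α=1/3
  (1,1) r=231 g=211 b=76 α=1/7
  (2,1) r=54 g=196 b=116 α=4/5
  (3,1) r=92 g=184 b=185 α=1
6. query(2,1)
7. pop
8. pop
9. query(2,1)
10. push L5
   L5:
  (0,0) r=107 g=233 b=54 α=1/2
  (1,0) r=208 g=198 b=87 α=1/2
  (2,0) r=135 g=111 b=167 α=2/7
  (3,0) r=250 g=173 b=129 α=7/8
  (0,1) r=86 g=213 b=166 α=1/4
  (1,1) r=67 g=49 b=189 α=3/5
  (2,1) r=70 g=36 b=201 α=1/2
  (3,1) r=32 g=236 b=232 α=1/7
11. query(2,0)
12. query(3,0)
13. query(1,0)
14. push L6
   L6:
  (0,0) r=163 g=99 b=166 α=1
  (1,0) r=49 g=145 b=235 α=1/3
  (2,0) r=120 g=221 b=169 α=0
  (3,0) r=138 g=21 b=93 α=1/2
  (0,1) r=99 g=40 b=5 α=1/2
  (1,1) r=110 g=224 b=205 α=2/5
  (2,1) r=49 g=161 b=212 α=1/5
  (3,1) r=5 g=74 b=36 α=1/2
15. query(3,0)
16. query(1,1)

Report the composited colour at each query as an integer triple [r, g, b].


at x=3,y=0 over L1,L2,L3:
+L1 (α=2/3) → [454/3, 140/3, 130/3]
+L2 (α=2/5) → [92, 438/5, 616/5]
+L3 (α=5/6) → [59/2, 2263/30, 2033/15]
→ [30, 75, 136]

at x=2,y=1 over L1,L2,L3,L4:
+L1 (α=1/5) → [234/5, 182/5, 32]
+L2 (α=3/4) → [231/5, 1531/10, 97/2]
+L3 (α=0) → [231/5, 1531/10, 97/2]
+L4 (α=4/5) → [1311/25, 9371/50, 205/2]
rounded: [52, 187, 102]

query (2,1) [L1,L2] — begin 0,0,0
after L1 α=1/5: [234/5, 182/5, 32]
after L2 α=3/4: [231/5, 1531/10, 97/2]
→ [46, 153, 48]

at x=2,y=0 over L1,L2,L5:
+L1 (α=1/2) → [119, 211/2, 111]
+L2 (α=1/3) → [302/3, 398/3, 403/3]
+L5 (α=2/7) → [2320/21, 2656/21, 431/3]
rounded: [110, 126, 144]

query (3,0) [L1,L2,L5] — begin 0,0,0
+L1 (α=2/3) → [454/3, 140/3, 130/3]
+L2 (α=2/5) → [92, 438/5, 616/5]
+L5 (α=7/8) → [921/4, 6493/40, 5131/40]
rounded: [230, 162, 128]

(1,0) stack=L1,L2,L5; from [0,0,0]:
+L1 (α=2/7) → [40, 324/7, 164/7]
+L2 (α=1/2) → [115/2, 373/14, 173/7]
+L5 (α=1/2) → [531/4, 3145/28, 391/7]
→ [133, 112, 56]

at x=3,y=0 over L1,L2,L5,L6:
L1 α=2/3: [454/3, 140/3, 130/3]
L2 α=2/5: [92, 438/5, 616/5]
L5 α=7/8: [921/4, 6493/40, 5131/40]
L6 α=1/2: [1473/8, 7333/80, 8851/80]
= [184, 92, 111]

query (1,1) [L1,L2,L5,L6] — begin 0,0,0
after L1 α=1/2: [213/2, 73/2, 104]
after L2 α=2/5: [1143/10, 331/10, 322/5]
after L5 α=3/5: [2148/25, 1066/25, 3479/25]
after L6 α=2/5: [11944/125, 14398/125, 20687/125]
rounded: [96, 115, 165]


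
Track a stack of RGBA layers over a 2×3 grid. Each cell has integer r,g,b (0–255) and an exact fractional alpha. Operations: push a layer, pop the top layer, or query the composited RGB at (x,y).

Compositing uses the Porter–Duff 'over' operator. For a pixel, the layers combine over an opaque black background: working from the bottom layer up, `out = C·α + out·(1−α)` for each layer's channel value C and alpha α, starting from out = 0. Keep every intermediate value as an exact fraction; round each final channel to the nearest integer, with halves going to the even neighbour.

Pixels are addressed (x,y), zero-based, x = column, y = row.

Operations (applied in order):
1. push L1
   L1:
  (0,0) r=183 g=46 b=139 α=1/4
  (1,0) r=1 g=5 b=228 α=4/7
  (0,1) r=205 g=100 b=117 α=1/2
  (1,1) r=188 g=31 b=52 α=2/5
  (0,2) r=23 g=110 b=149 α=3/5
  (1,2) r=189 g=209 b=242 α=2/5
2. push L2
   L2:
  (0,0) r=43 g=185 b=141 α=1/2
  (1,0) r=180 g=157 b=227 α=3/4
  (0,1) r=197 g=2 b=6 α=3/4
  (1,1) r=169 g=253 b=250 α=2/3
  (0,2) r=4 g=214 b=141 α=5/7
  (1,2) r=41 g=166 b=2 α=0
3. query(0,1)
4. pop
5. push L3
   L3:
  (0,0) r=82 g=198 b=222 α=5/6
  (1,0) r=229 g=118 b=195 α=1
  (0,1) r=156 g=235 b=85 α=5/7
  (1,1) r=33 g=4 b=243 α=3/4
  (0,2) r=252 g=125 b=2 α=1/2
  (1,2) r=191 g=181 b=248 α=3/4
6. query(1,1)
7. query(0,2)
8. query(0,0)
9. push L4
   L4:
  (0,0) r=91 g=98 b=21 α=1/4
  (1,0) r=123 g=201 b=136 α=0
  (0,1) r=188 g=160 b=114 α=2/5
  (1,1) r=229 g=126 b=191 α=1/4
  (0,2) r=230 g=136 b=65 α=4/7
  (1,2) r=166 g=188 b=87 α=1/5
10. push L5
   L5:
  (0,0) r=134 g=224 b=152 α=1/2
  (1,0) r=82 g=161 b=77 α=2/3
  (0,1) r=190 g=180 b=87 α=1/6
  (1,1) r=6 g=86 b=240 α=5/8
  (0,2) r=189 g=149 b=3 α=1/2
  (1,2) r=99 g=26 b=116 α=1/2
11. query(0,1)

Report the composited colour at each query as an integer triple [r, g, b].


at x=0,y=1 over L1,L2:
+L1 (α=1/2) → [205/2, 50, 117/2]
+L2 (α=3/4) → [1387/8, 14, 153/8]
= [173, 14, 19]

query (1,1) [L1,L3] — begin 0,0,0
after L1 α=2/5: [376/5, 62/5, 104/5]
after L3 α=3/4: [871/20, 61/10, 3749/20]
rounded: [44, 6, 187]

at x=0,y=2 over L1,L3:
L1 α=3/5: [69/5, 66, 447/5]
L3 α=1/2: [1329/10, 191/2, 457/10]
→ [133, 96, 46]

query (0,0) [L1,L3] — begin 0,0,0
L1 α=1/4: [183/4, 23/2, 139/4]
L3 α=5/6: [1823/24, 2003/12, 4579/24]
→ [76, 167, 191]

at x=0,y=1 over L1,L3,L4,L5:
after L1 α=1/2: [205/2, 50, 117/2]
after L3 α=5/7: [985/7, 1275/7, 542/7]
after L4 α=2/5: [5587/35, 1213/7, 3222/35]
after L5 α=1/6: [6917/42, 7325/42, 1277/14]
= [165, 174, 91]


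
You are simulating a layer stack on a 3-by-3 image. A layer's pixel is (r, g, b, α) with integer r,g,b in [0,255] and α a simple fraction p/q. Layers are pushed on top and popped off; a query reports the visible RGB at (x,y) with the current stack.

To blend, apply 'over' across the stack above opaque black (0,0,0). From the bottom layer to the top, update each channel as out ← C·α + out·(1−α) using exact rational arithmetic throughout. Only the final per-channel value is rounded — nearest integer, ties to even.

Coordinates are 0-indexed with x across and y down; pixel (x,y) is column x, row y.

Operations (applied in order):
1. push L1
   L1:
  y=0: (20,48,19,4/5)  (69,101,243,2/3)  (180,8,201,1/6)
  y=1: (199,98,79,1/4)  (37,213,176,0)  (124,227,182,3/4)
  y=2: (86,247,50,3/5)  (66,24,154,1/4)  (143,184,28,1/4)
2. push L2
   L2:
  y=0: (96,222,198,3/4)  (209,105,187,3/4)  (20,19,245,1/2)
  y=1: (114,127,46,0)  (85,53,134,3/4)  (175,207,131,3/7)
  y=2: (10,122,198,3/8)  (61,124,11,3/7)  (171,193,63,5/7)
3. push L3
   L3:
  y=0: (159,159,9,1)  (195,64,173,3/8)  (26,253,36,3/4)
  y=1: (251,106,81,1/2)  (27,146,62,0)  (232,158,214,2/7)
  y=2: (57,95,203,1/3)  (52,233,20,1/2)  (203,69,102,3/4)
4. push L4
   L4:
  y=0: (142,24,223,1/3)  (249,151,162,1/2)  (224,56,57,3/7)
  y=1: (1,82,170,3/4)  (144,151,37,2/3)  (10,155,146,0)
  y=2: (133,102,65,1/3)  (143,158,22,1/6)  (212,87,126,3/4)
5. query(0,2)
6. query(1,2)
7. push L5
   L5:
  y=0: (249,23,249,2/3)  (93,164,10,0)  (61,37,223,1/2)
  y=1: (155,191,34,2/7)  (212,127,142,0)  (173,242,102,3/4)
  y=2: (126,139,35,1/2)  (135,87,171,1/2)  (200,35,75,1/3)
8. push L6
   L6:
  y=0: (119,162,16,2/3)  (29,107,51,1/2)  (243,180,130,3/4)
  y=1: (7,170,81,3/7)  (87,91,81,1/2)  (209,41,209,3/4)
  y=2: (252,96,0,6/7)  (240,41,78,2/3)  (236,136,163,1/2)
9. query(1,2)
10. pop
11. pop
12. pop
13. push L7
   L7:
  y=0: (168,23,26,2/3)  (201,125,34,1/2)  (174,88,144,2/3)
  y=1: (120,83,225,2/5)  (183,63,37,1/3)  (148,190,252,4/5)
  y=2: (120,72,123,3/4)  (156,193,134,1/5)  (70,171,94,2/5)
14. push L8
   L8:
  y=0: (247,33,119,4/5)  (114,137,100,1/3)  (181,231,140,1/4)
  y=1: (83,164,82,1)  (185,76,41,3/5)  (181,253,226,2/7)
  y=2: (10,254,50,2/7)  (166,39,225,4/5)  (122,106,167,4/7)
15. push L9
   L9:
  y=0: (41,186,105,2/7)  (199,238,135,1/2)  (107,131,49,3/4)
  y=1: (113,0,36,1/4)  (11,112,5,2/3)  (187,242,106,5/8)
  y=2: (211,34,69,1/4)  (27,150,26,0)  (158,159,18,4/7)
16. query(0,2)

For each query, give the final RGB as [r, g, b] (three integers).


(0,2) stack=L1,L2,L3,L4; from [0,0,0]:
L1 α=3/5: [258/5, 741/5, 30]
L2 α=3/8: [36, 1107/8, 93]
L3 α=1/3: [43, 1487/12, 389/3]
L4 α=1/3: [73, 2099/18, 973/9]
= [73, 117, 108]

(1,2) stack=L1,L2,L3,L4; from [0,0,0]:
L1 α=1/4: [33/2, 6, 77/2]
L2 α=3/7: [249/7, 396/7, 187/7]
L3 α=1/2: [613/14, 2027/14, 327/14]
L4 α=1/6: [1689/28, 12347/84, 1943/84]
= [60, 147, 23]

at x=1,y=2 over L1,L2,L3,L4,L5,L6:
after L1 α=1/4: [33/2, 6, 77/2]
after L2 α=3/7: [249/7, 396/7, 187/7]
after L3 α=1/2: [613/14, 2027/14, 327/14]
after L4 α=1/6: [1689/28, 12347/84, 1943/84]
after L5 α=1/2: [5469/56, 19655/168, 16307/168]
after L6 α=2/3: [10783/56, 33431/504, 42515/504]
rounded: [193, 66, 84]

(0,2) stack=L1,L2,L3,L7,L8,L9; from [0,0,0]:
+L1 (α=3/5) → [258/5, 741/5, 30]
+L2 (α=3/8) → [36, 1107/8, 93]
+L3 (α=1/3) → [43, 1487/12, 389/3]
+L7 (α=3/4) → [403/4, 4079/48, 374/3]
+L8 (α=2/7) → [2095/28, 6397/48, 310/3]
+L9 (α=1/4) → [12193/112, 6941/64, 379/4]
= [109, 108, 95]


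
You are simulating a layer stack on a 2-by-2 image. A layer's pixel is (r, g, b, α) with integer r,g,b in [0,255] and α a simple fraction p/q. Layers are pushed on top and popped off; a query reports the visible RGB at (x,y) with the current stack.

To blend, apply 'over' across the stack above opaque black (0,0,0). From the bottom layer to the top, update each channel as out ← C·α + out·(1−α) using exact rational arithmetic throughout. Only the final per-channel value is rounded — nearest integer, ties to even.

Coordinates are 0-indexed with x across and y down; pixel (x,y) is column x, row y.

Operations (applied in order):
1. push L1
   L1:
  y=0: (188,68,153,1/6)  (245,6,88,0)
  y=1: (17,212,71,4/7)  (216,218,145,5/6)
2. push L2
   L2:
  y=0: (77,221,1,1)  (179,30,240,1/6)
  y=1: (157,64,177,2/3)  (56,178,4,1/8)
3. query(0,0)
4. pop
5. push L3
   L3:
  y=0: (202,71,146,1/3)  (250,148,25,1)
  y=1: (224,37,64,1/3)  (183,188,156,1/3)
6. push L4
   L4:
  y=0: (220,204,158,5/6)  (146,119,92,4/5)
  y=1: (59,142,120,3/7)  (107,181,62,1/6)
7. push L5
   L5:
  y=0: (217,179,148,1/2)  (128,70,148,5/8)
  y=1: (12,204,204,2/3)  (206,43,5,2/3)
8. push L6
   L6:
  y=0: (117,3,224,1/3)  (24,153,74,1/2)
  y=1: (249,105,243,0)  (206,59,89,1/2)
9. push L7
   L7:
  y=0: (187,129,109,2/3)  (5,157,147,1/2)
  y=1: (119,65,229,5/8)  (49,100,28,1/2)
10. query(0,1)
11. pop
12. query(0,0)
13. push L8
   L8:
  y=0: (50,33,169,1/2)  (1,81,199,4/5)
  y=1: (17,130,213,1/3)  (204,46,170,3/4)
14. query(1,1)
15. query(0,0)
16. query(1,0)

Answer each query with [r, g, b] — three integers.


query (0,0) [L1,L2] — begin 0,0,0
L1 α=1/6: [94/3, 34/3, 51/2]
L2 α=1: [77, 221, 1]
= [77, 221, 1]

(0,1) stack=L1,L3,L4,L5,L6,L7; from [0,0,0]:
after L1 α=4/7: [68/7, 848/7, 284/7]
after L3 α=1/3: [568/7, 1955/21, 1016/21]
after L4 α=3/7: [3511/49, 16766/147, 11624/147]
after L5 α=2/3: [4687/147, 76742/441, 71600/441]
after L6 α=0: [4687/147, 76742/441, 71600/441]
after L7 α=5/8: [16921/196, 124517/1176, 239915/1176]
= [86, 106, 204]

(0,0) stack=L1,L3,L4,L5,L6; from [0,0,0]:
+L1 (α=1/6) → [94/3, 34/3, 51/2]
+L3 (α=1/3) → [794/9, 281/9, 197/3]
+L4 (α=5/6) → [5347/27, 9461/54, 2567/18]
+L5 (α=1/2) → [5603/27, 19127/108, 5231/36]
+L6 (α=1/3) → [14365/81, 19289/162, 9263/54]
rounded: [177, 119, 172]

query (1,1) [L1,L3,L4,L5,L6,L8] — begin 0,0,0
after L1 α=5/6: [180, 545/3, 725/6]
after L3 α=1/3: [181, 1654/9, 1193/9]
after L4 α=1/6: [506/3, 9899/54, 6523/54]
after L5 α=2/3: [1742/9, 14543/162, 7063/162]
after L6 α=1/2: [1798/9, 24101/324, 21481/324]
after L8 α=3/4: [3653/18, 68813/1296, 186721/1296]
→ [203, 53, 144]

query (0,0) [L1,L3,L4,L5,L6,L8] — begin 0,0,0
after L1 α=1/6: [94/3, 34/3, 51/2]
after L3 α=1/3: [794/9, 281/9, 197/3]
after L4 α=5/6: [5347/27, 9461/54, 2567/18]
after L5 α=1/2: [5603/27, 19127/108, 5231/36]
after L6 α=1/3: [14365/81, 19289/162, 9263/54]
after L8 α=1/2: [18415/162, 24635/324, 18389/108]
→ [114, 76, 170]

at x=1,y=0 over L1,L3,L4,L5,L6,L8:
after L1 α=0: [0, 0, 0]
after L3 α=1: [250, 148, 25]
after L4 α=4/5: [834/5, 624/5, 393/5]
after L5 α=5/8: [2851/20, 1811/20, 4879/40]
after L6 α=1/2: [3331/40, 4871/40, 7839/80]
after L8 α=4/5: [3491/200, 17831/200, 71519/400]
= [17, 89, 179]


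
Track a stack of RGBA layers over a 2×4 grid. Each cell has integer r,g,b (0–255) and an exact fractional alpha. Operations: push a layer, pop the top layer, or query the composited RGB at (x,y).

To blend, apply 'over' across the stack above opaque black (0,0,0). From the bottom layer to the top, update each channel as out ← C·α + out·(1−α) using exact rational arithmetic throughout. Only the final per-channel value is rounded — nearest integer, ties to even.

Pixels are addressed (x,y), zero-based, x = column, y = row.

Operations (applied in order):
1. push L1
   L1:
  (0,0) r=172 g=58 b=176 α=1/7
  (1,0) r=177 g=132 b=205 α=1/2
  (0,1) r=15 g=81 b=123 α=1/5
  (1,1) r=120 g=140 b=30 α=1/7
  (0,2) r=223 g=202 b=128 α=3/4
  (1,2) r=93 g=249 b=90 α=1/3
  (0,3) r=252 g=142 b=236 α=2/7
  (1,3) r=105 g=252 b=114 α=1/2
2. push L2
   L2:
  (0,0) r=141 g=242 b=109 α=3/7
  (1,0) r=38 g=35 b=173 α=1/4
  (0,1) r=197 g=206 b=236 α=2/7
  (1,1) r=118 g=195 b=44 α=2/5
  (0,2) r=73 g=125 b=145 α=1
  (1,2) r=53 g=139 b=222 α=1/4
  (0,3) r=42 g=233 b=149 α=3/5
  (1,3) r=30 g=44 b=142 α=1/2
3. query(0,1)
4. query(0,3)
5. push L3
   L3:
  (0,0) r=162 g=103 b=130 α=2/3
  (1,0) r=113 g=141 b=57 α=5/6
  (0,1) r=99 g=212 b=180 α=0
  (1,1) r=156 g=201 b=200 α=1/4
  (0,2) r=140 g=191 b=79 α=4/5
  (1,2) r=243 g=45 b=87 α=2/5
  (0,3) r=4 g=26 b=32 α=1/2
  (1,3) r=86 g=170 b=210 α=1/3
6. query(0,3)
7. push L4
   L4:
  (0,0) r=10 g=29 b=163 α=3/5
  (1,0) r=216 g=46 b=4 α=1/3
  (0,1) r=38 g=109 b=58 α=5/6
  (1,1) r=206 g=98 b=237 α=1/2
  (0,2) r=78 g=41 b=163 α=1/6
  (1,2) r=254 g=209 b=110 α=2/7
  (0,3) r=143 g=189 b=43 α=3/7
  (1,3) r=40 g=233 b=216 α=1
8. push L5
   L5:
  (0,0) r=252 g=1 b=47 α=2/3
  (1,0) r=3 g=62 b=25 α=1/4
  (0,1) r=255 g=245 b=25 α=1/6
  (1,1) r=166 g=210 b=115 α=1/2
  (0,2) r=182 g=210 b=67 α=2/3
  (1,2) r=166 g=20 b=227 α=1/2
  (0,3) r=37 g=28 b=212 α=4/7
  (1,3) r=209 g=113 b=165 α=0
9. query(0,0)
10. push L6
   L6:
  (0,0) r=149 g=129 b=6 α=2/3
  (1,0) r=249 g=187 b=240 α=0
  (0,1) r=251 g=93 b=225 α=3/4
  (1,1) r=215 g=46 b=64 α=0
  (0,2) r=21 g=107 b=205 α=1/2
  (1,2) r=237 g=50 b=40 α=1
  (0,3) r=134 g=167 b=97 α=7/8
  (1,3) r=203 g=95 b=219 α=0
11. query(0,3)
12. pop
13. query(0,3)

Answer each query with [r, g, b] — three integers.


at x=0,y=1 over L1,L2:
after L1 α=1/5: [3, 81/5, 123/5]
after L2 α=2/7: [409/7, 493/7, 85]
→ [58, 70, 85]

query (0,3) [L1,L2] — begin 0,0,0
+L1 (α=2/7) → [72, 284/7, 472/7]
+L2 (α=3/5) → [54, 5461/35, 4073/35]
= [54, 156, 116]

query (0,3) [L1,L2,L3] — begin 0,0,0
+L1 (α=2/7) → [72, 284/7, 472/7]
+L2 (α=3/5) → [54, 5461/35, 4073/35]
+L3 (α=1/2) → [29, 6371/70, 5193/70]
rounded: [29, 91, 74]

query (0,0) [L1,L2,L3,L4,L5] — begin 0,0,0
L1 α=1/7: [172/7, 58/7, 176/7]
L2 α=3/7: [3649/49, 5314/49, 2993/49]
L3 α=2/3: [19525/147, 5136/49, 15733/147]
L4 α=3/5: [8692/147, 2907/49, 103349/735]
L5 α=2/3: [82780/441, 3005/147, 172439/2205]
= [188, 20, 78]

at x=0,y=3 over L1,L2,L3,L4,L5,L6:
after L1 α=2/7: [72, 284/7, 472/7]
after L2 α=3/5: [54, 5461/35, 4073/35]
after L3 α=1/2: [29, 6371/70, 5193/70]
after L4 α=3/7: [545/7, 32587/245, 14901/245]
after L5 α=4/7: [2671/49, 125201/1715, 252463/1715]
after L6 α=7/8: [48633/392, 532509/3430, 354237/3430]
rounded: [124, 155, 103]

at x=0,y=3 over L1,L2,L3,L4,L5:
+L1 (α=2/7) → [72, 284/7, 472/7]
+L2 (α=3/5) → [54, 5461/35, 4073/35]
+L3 (α=1/2) → [29, 6371/70, 5193/70]
+L4 (α=3/7) → [545/7, 32587/245, 14901/245]
+L5 (α=4/7) → [2671/49, 125201/1715, 252463/1715]
rounded: [55, 73, 147]


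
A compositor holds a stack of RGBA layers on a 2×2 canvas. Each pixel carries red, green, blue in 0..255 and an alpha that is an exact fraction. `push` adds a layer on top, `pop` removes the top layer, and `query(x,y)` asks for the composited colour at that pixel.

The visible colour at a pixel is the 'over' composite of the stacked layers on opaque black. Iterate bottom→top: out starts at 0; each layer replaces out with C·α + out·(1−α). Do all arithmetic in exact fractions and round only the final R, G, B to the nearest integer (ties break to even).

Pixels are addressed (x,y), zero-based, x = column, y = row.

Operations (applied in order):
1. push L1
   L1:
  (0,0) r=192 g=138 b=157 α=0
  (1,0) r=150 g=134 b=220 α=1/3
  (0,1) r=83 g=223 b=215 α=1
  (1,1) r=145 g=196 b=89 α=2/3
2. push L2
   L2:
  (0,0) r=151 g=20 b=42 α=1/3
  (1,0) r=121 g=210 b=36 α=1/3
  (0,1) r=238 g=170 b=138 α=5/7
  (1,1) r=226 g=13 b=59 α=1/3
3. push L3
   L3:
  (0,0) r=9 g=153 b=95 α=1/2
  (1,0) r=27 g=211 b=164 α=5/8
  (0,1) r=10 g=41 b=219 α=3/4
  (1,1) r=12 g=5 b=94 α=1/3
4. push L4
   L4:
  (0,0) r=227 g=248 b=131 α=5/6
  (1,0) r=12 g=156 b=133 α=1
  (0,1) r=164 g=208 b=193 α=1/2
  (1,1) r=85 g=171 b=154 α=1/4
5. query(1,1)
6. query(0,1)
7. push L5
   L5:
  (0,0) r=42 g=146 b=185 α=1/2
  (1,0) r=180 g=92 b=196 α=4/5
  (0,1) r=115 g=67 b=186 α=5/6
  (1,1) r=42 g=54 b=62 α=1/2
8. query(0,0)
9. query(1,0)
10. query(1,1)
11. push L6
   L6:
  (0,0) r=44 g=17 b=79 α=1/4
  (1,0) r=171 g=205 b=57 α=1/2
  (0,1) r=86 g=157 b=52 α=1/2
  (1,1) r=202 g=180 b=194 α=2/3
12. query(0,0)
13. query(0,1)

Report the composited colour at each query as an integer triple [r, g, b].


at x=1,y=1 over L1,L2,L3,L4:
after L1 α=2/3: [290/3, 392/3, 178/3]
after L2 α=1/3: [1258/9, 823/9, 533/9]
after L3 α=1/3: [2624/27, 1691/27, 1912/27]
after L4 α=1/4: [3389/36, 1615/18, 1649/18]
rounded: [94, 90, 92]

(0,1) stack=L1,L2,L3,L4; from [0,0,0]:
+L1 (α=1) → [83, 223, 215]
+L2 (α=5/7) → [1356/7, 1296/7, 160]
+L3 (α=3/4) → [783/14, 2157/28, 817/4]
+L4 (α=1/2) → [3079/28, 7981/56, 1589/8]
= [110, 143, 199]

at x=0,y=0 over L1,L2,L3,L4,L5:
after L1 α=0: [0, 0, 0]
after L2 α=1/3: [151/3, 20/3, 14]
after L3 α=1/2: [89/3, 479/6, 109/2]
after L4 α=5/6: [1747/9, 7919/36, 473/4]
after L5 α=1/2: [2125/18, 13175/72, 1213/8]
= [118, 183, 152]

query (1,0) [L1,L2,L3,L4,L5] — begin 0,0,0
L1 α=1/3: [50, 134/3, 220/3]
L2 α=1/3: [221/3, 898/9, 548/9]
L3 α=5/8: [89/2, 4063/24, 376/3]
L4 α=1: [12, 156, 133]
L5 α=4/5: [732/5, 524/5, 917/5]
= [146, 105, 183]

(1,1) stack=L1,L2,L3,L4,L5; from [0,0,0]:
after L1 α=2/3: [290/3, 392/3, 178/3]
after L2 α=1/3: [1258/9, 823/9, 533/9]
after L3 α=1/3: [2624/27, 1691/27, 1912/27]
after L4 α=1/4: [3389/36, 1615/18, 1649/18]
after L5 α=1/2: [4901/72, 2587/36, 2765/36]
→ [68, 72, 77]

query (0,0) [L1,L2,L3,L4,L5,L6] — begin 0,0,0
+L1 (α=0) → [0, 0, 0]
+L2 (α=1/3) → [151/3, 20/3, 14]
+L3 (α=1/2) → [89/3, 479/6, 109/2]
+L4 (α=5/6) → [1747/9, 7919/36, 473/4]
+L5 (α=1/2) → [2125/18, 13175/72, 1213/8]
+L6 (α=1/4) → [2389/24, 13583/96, 4271/32]
= [100, 141, 133]

(0,1) stack=L1,L2,L3,L4,L5,L6; from [0,0,0]:
after L1 α=1: [83, 223, 215]
after L2 α=5/7: [1356/7, 1296/7, 160]
after L3 α=3/4: [783/14, 2157/28, 817/4]
after L4 α=1/2: [3079/28, 7981/56, 1589/8]
after L5 α=5/6: [6393/56, 26741/336, 9029/48]
after L6 α=1/2: [11209/112, 79493/672, 11525/96]
= [100, 118, 120]


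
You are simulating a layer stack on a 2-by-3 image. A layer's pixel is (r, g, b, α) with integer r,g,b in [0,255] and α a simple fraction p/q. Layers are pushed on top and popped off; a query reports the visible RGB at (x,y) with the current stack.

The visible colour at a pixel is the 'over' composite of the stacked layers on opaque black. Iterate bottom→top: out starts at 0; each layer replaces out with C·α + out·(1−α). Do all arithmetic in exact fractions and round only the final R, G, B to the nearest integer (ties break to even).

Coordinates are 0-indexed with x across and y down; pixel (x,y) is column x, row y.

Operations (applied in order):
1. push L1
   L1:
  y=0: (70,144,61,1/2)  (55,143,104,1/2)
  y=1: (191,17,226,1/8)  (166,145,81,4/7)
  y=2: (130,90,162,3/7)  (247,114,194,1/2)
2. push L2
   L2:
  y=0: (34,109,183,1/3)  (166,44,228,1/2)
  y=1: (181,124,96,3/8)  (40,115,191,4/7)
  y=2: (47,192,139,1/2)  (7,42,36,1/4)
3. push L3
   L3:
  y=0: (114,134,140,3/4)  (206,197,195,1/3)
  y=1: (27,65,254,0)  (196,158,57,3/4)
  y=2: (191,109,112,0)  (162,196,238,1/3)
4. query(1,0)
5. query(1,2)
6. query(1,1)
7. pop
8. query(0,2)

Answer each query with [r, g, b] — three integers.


(1,0) stack=L1,L2,L3; from [0,0,0]:
L1 α=1/2: [55/2, 143/2, 52]
L2 α=1/2: [387/4, 231/4, 140]
L3 α=1/3: [799/6, 625/6, 475/3]
rounded: [133, 104, 158]

query (1,2) [L1,L2,L3] — begin 0,0,0
+L1 (α=1/2) → [247/2, 57, 97]
+L2 (α=1/4) → [755/8, 213/4, 327/4]
+L3 (α=1/3) → [1403/12, 605/6, 803/6]
rounded: [117, 101, 134]

at x=1,y=1 over L1,L2,L3:
L1 α=4/7: [664/7, 580/7, 324/7]
L2 α=4/7: [3112/49, 4960/49, 6320/49]
L3 α=3/4: [7981/49, 14093/98, 14699/196]
→ [163, 144, 75]

query (0,2) [L1,L2] — begin 0,0,0
+L1 (α=3/7) → [390/7, 270/7, 486/7]
+L2 (α=1/2) → [719/14, 807/7, 1459/14]
→ [51, 115, 104]


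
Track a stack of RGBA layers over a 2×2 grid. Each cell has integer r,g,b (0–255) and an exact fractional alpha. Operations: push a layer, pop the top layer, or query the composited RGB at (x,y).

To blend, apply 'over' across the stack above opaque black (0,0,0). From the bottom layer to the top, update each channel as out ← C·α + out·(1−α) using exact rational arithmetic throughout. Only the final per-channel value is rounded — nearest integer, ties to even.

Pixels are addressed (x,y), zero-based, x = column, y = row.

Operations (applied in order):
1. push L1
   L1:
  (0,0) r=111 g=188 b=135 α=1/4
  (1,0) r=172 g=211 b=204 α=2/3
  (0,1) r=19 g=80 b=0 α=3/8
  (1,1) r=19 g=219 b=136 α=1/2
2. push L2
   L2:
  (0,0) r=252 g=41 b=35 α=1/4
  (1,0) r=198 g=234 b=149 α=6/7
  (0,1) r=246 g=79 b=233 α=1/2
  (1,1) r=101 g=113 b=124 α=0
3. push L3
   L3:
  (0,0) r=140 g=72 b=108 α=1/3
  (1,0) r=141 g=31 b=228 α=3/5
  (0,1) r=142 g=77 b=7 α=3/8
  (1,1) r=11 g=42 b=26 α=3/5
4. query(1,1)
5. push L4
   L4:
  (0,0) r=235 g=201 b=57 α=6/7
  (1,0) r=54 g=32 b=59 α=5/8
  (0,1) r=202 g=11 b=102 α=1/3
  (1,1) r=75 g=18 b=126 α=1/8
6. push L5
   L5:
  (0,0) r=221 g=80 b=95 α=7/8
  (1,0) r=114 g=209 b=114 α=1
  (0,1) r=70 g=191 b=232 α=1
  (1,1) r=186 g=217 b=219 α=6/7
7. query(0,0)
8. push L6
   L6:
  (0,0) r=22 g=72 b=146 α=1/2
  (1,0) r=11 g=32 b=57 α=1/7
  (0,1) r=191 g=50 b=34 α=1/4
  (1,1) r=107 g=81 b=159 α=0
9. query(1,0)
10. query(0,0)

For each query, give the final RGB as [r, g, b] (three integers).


at x=1,y=1 over L1,L2,L3:
L1 α=1/2: [19/2, 219/2, 68]
L2 α=0: [19/2, 219/2, 68]
L3 α=3/5: [52/5, 69, 214/5]
rounded: [10, 69, 43]

query (0,0) [L1,L2,L3,L4,L5] — begin 0,0,0
+L1 (α=1/4) → [111/4, 47, 135/4]
+L2 (α=1/4) → [1341/16, 91/2, 545/16]
+L3 (α=1/3) → [2461/24, 163/3, 1409/24]
+L4 (α=6/7) → [36301/168, 3781/21, 9617/168]
+L5 (α=7/8) → [296197/1344, 15541/168, 121337/1344]
= [220, 93, 90]

(1,0) stack=L1,L2,L3,L4,L5,L6; from [0,0,0]:
L1 α=2/3: [344/3, 422/3, 136]
L2 α=6/7: [3908/21, 662/3, 1030/7]
L3 α=3/5: [16699/105, 1603/15, 6848/35]
L4 α=5/8: [26149/280, 2403/40, 30869/280]
L5 α=1: [114, 209, 114]
L6 α=1/7: [695/7, 1286/7, 741/7]
= [99, 184, 106]

query (0,0) [L1,L2,L3,L4,L5,L6] — begin 0,0,0
+L1 (α=1/4) → [111/4, 47, 135/4]
+L2 (α=1/4) → [1341/16, 91/2, 545/16]
+L3 (α=1/3) → [2461/24, 163/3, 1409/24]
+L4 (α=6/7) → [36301/168, 3781/21, 9617/168]
+L5 (α=7/8) → [296197/1344, 15541/168, 121337/1344]
+L6 (α=1/2) → [325765/2688, 27637/336, 317561/2688]
→ [121, 82, 118]


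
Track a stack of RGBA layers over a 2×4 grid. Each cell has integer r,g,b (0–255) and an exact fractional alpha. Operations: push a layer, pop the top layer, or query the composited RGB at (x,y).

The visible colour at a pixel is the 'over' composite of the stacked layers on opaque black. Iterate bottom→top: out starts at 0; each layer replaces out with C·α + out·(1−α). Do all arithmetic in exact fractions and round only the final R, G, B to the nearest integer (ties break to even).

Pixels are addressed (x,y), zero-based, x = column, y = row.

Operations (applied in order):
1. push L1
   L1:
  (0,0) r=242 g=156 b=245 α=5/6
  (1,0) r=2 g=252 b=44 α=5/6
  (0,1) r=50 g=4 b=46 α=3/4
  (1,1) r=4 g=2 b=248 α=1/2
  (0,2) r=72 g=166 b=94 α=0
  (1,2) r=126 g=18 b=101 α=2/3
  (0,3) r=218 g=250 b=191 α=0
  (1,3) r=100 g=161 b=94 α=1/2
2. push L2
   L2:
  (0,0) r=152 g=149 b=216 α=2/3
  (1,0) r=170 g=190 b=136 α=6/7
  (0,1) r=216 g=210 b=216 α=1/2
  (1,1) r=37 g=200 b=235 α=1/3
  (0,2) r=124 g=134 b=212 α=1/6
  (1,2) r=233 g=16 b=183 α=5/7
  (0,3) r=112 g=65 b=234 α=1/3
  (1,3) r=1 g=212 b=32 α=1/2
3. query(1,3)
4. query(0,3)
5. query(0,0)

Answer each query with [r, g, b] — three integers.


query (1,3) [L1,L2] — begin 0,0,0
L1 α=1/2: [50, 161/2, 47]
L2 α=1/2: [51/2, 585/4, 79/2]
→ [26, 146, 40]

(0,3) stack=L1,L2; from [0,0,0]:
+L1 (α=0) → [0, 0, 0]
+L2 (α=1/3) → [112/3, 65/3, 78]
rounded: [37, 22, 78]

query (0,0) [L1,L2] — begin 0,0,0
L1 α=5/6: [605/3, 130, 1225/6]
L2 α=2/3: [1517/9, 428/3, 3817/18]
= [169, 143, 212]


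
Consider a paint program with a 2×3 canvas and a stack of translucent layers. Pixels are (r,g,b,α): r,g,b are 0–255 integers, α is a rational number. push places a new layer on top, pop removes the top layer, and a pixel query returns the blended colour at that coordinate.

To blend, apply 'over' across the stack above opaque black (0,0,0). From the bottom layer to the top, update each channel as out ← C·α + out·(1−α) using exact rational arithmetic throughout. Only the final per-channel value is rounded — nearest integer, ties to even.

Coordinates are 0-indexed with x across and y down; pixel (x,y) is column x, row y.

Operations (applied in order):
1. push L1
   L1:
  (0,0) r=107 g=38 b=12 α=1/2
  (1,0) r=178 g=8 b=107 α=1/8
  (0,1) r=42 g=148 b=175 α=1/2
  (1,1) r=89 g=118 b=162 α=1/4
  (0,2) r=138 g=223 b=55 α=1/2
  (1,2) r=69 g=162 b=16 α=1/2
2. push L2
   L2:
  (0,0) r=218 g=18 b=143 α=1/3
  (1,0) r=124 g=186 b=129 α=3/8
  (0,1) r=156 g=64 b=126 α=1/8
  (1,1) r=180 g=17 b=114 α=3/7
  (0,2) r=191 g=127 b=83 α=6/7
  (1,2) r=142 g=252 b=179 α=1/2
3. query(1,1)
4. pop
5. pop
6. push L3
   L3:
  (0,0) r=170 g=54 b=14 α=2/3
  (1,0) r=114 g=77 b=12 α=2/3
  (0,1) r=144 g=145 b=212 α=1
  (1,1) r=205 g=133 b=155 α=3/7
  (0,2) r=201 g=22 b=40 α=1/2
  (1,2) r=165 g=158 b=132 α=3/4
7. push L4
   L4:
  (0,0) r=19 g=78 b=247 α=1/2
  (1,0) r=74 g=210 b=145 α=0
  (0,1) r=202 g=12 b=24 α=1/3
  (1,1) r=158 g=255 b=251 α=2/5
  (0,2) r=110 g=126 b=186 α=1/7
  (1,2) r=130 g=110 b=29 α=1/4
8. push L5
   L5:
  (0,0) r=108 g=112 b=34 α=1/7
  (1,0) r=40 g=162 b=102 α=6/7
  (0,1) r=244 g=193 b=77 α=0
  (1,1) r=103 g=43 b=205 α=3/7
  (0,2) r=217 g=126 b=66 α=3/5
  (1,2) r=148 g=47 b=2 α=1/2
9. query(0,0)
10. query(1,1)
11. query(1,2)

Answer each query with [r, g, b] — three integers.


at x=1,y=1 over L1,L2:
L1 α=1/4: [89/4, 59/2, 81/2]
L2 α=3/7: [629/7, 169/7, 72]
= [90, 24, 72]

at x=0,y=0 over L3,L4,L5:
+L3 (α=2/3) → [340/3, 36, 28/3]
+L4 (α=1/2) → [397/6, 57, 769/6]
+L5 (α=1/7) → [505/7, 454/7, 803/7]
→ [72, 65, 115]

query (1,1) [L3,L4,L5] — begin 0,0,0
+L3 (α=3/7) → [615/7, 57, 465/7]
+L4 (α=2/5) → [4057/35, 681/5, 4909/35]
+L5 (α=3/7) → [27043/245, 3369/35, 41161/245]
rounded: [110, 96, 168]

at x=1,y=2 over L3,L4,L5:
+L3 (α=3/4) → [495/4, 237/2, 99]
+L4 (α=1/4) → [2005/16, 931/8, 163/2]
+L5 (α=1/2) → [4373/32, 1307/16, 167/4]
→ [137, 82, 42]


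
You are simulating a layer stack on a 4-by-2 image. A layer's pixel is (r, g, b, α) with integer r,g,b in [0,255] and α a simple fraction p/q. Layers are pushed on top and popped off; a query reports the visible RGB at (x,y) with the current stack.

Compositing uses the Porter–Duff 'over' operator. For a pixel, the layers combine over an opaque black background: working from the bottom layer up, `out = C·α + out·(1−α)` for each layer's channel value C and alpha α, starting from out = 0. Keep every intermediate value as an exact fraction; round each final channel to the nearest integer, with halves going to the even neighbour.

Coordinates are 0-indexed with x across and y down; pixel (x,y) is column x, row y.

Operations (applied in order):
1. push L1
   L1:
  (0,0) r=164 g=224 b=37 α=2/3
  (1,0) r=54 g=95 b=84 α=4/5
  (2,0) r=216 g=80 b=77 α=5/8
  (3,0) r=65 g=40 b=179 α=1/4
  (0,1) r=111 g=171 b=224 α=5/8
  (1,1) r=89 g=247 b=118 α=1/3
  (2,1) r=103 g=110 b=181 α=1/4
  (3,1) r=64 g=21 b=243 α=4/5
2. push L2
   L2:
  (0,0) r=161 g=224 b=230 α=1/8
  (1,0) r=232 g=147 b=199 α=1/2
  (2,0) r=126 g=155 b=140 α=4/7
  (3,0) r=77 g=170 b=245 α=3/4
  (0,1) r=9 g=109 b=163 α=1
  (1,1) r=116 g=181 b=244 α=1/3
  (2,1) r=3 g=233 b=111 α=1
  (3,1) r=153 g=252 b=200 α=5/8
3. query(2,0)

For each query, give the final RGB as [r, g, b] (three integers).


at x=2,y=0 over L1,L2:
after L1 α=5/8: [135, 50, 385/8]
after L2 α=4/7: [909/7, 110, 805/8]
→ [130, 110, 101]


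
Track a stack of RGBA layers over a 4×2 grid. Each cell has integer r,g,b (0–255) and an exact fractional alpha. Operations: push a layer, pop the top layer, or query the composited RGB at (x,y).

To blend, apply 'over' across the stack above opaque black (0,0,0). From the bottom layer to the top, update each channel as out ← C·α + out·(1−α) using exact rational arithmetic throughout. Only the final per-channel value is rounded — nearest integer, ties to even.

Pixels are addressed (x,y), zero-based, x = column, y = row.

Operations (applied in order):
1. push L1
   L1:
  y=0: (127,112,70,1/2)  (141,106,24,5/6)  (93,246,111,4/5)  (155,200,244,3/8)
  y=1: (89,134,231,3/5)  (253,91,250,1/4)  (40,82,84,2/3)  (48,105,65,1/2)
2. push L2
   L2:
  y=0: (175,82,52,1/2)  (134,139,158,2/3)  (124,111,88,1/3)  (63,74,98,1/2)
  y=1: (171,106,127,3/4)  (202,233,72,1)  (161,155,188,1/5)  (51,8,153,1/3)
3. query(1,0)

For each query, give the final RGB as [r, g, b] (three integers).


at x=1,y=0 over L1,L2:
+L1 (α=5/6) → [235/2, 265/3, 20]
+L2 (α=2/3) → [257/2, 1099/9, 112]
= [128, 122, 112]


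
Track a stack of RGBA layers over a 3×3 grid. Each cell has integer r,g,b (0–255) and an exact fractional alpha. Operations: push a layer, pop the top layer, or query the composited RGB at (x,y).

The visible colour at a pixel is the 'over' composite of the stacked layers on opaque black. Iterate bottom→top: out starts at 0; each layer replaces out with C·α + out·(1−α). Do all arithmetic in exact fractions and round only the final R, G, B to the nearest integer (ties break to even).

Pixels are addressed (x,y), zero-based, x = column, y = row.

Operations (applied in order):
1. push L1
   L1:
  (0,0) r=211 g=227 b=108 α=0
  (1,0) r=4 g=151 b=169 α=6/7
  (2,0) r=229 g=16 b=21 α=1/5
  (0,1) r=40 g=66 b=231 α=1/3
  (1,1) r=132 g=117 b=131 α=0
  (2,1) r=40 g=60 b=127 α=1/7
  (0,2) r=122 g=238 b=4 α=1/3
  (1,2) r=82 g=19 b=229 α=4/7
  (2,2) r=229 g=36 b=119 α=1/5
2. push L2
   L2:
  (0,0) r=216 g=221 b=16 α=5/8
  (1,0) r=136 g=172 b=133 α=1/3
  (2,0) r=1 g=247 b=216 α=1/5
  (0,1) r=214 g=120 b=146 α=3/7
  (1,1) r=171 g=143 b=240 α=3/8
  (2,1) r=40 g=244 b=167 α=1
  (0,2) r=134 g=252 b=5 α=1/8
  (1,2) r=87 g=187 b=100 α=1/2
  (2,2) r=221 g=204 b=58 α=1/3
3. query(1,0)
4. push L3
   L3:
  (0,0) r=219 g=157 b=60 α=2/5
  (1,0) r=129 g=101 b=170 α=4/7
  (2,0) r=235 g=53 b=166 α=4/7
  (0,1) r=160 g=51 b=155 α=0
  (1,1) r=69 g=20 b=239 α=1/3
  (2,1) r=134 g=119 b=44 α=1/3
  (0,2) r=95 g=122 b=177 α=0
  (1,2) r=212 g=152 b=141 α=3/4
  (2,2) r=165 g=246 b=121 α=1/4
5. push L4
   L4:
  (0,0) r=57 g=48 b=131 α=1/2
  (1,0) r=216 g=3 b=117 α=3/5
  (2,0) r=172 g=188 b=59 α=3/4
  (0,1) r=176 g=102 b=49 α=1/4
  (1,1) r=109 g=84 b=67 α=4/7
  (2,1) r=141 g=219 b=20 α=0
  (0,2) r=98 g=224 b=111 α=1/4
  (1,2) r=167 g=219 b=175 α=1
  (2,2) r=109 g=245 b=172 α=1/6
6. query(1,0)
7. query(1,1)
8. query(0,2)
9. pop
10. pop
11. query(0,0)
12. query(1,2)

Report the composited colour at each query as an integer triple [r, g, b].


(1,0) stack=L1,L2; from [0,0,0]:
after L1 α=6/7: [24/7, 906/7, 1014/7]
after L2 α=1/3: [1000/21, 3016/21, 2959/21]
rounded: [48, 144, 141]

query (1,0) [L1,L2,L3,L4] — begin 0,0,0
L1 α=6/7: [24/7, 906/7, 1014/7]
L2 α=1/3: [1000/21, 3016/21, 2959/21]
L3 α=4/7: [4612/49, 5844/49, 7719/49]
L4 α=3/5: [40976/245, 12129/245, 32637/245]
= [167, 50, 133]

(1,1) stack=L1,L2,L3,L4; from [0,0,0]:
+L1 (α=0) → [0, 0, 0]
+L2 (α=3/8) → [513/8, 429/8, 90]
+L3 (α=1/3) → [263/4, 509/12, 419/3]
+L4 (α=4/7) → [2533/28, 1853/28, 687/7]
= [90, 66, 98]

(0,2) stack=L1,L2,L3,L4; from [0,0,0]:
+L1 (α=1/3) → [122/3, 238/3, 4/3]
+L2 (α=1/8) → [157/3, 1211/12, 43/24]
+L3 (α=0) → [157/3, 1211/12, 43/24]
+L4 (α=1/4) → [255/4, 2107/16, 931/32]
rounded: [64, 132, 29]

at x=0,y=0 over L1,L2:
after L1 α=0: [0, 0, 0]
after L2 α=5/8: [135, 1105/8, 10]
= [135, 138, 10]

query (1,2) [L1,L2] — begin 0,0,0
+L1 (α=4/7) → [328/7, 76/7, 916/7]
+L2 (α=1/2) → [937/14, 1385/14, 808/7]
= [67, 99, 115]


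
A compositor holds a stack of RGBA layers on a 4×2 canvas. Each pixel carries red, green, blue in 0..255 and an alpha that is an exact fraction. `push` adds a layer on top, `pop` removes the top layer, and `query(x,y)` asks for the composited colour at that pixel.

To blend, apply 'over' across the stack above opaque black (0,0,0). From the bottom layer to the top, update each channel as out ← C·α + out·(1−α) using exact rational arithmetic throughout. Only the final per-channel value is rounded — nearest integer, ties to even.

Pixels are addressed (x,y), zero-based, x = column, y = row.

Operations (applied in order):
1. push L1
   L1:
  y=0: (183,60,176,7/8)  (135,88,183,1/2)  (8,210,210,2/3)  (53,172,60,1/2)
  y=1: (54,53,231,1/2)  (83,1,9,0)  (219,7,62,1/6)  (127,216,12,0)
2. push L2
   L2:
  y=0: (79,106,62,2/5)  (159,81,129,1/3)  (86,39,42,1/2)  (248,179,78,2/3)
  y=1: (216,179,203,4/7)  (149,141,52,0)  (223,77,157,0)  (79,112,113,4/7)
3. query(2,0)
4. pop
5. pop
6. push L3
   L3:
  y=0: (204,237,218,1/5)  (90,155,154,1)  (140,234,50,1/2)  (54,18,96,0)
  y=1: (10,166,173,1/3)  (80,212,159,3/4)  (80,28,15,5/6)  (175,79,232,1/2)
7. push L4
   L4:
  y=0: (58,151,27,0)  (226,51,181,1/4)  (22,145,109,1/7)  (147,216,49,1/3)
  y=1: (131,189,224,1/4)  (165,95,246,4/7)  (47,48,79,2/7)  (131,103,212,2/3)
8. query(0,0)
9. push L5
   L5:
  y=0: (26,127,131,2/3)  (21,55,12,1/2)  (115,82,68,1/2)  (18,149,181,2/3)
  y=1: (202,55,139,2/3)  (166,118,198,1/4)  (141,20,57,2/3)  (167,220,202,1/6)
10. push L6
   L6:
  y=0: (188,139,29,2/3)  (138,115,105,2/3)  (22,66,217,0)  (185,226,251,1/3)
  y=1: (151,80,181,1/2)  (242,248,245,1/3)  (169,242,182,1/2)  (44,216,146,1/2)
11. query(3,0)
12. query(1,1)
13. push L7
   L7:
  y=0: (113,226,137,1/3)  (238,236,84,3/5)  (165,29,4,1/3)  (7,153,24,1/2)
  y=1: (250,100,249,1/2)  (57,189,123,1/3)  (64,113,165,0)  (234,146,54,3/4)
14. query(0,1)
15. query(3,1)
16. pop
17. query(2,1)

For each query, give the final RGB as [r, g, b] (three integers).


at x=2,y=0 over L1,L2:
+L1 (α=2/3) → [16/3, 140, 140]
+L2 (α=1/2) → [137/3, 179/2, 91]
→ [46, 90, 91]

(0,0) stack=L3,L4; from [0,0,0]:
+L3 (α=1/5) → [204/5, 237/5, 218/5]
+L4 (α=0) → [204/5, 237/5, 218/5]
rounded: [41, 47, 44]

at x=3,y=0 over L3,L4,L5,L6:
L3 α=0: [0, 0, 0]
L4 α=1/3: [49, 72, 49/3]
L5 α=2/3: [85/3, 370/3, 1135/9]
L6 α=1/3: [725/9, 1418/9, 4529/27]
rounded: [81, 158, 168]

at x=1,y=1 over L3,L4,L5,L6:
L3 α=3/4: [60, 159, 477/4]
L4 α=4/7: [120, 857/7, 5367/28]
L5 α=1/4: [263/2, 3397/28, 21645/112]
L6 α=1/3: [505/3, 6869/42, 35365/168]
rounded: [168, 164, 211]

(0,1) stack=L3,L4,L5,L6,L7; from [0,0,0]:
+L3 (α=1/3) → [10/3, 166/3, 173/3]
+L4 (α=1/4) → [141/4, 355/4, 397/4]
+L5 (α=2/3) → [1757/12, 265/4, 503/4]
+L6 (α=1/2) → [3569/24, 585/8, 1227/8]
+L7 (α=1/2) → [9569/48, 1385/16, 3219/16]
rounded: [199, 87, 201]

at x=3,y=1 over L3,L4,L5,L6,L7:
after L3 α=1/2: [175/2, 79/2, 116]
after L4 α=2/3: [233/2, 491/6, 180]
after L5 α=1/6: [1499/12, 3775/36, 551/3]
after L6 α=1/2: [2027/24, 11551/72, 989/6]
after L7 α=3/4: [18875/96, 43087/288, 1961/24]
= [197, 150, 82]

at x=2,y=1 over L3,L4,L5,L6:
after L3 α=5/6: [200/3, 70/3, 25/2]
after L4 α=2/7: [1282/21, 638/21, 63/2]
after L5 α=2/3: [7204/63, 1478/63, 97/2]
after L6 α=1/2: [17851/126, 8362/63, 461/4]
rounded: [142, 133, 115]
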